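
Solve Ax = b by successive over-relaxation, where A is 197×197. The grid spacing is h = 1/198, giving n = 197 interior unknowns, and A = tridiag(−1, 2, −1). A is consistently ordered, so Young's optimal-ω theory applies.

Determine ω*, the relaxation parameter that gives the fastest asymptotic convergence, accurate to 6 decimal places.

ω* = 1.968764

½·tridiag(1,0,1) at n=197: λ_k = cos(kπ/198); max |λ| at k=1 ⇒ ρ_J = cos(π/198) ≈ 0.999874.
√(1 − cos²(π/198)) = sin(π/198) ≈ 0.0158660.
ω* = 2/(1 + 0.0158660) = 2/1.0158660 = 1.968764.
At ω = 1.968764 every |λ(B_ω)| = ω−1, so ρ_SOR = 0.968764.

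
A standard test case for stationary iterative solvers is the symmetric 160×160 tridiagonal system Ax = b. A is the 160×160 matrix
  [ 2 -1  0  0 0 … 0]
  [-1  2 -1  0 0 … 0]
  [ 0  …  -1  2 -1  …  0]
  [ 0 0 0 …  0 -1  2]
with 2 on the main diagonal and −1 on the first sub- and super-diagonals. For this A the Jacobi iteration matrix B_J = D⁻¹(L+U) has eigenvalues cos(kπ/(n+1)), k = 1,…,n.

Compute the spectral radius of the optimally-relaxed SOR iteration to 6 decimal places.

ρ_SOR = 0.961723

spectrum of D⁻¹(L+U) = {cos(kπ/161) : 1≤k≤160}; ρ_J = cos(π/161) = 0.999810.
√(1−ρ_J²) = |sin(π/161)| = 0.0195118
[ω*] 2 ÷ (1 + 0.0195118) = 2 ÷ 1.0195118 = 1.961723.
ρ_SOR = ω* − 1 = 1.961723 − 1 = 0.961723.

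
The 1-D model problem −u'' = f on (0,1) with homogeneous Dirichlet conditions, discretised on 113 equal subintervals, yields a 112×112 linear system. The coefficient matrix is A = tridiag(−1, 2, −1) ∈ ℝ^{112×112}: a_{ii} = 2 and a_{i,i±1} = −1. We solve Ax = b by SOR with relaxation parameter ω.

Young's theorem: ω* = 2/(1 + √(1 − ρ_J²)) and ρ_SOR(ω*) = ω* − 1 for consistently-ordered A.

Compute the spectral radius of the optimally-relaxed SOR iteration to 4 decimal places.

ρ_SOR = 0.9459

[ρ_J] n=112: ρ(B_J) = cos(π/(n+1)) = cos(π/113) = 0.9996.
√(1−ρ_J²) simplifies to sin(π/113) = 0.02780.
ω* = 2/(1 + 0.02780) = 2/1.02780 = 1.9459.
Hence ρ(B_{ω*}) = 1.9459 − 1 = 0.9459.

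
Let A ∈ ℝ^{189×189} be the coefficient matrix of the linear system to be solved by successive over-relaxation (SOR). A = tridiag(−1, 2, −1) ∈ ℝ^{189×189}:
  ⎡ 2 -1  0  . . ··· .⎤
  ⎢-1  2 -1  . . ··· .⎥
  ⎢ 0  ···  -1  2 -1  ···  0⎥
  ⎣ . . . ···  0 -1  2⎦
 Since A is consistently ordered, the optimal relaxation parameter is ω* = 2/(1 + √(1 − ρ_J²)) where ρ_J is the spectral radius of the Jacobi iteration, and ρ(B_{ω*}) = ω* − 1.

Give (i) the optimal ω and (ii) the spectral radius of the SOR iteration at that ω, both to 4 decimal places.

ω* = 1.9675, ρ_SOR = 0.9675

B_J for the 189×189 system has eigenvalues cos(kπ/190); ρ_J = cos(π/190) = 0.9999.
√(1−ρ_J²) = |sin(π/190)| = 0.01653
ω* = 2/(1+0.01653) = 1.9675
ρ(B_{ω*}) = ω*−1 = 0.9675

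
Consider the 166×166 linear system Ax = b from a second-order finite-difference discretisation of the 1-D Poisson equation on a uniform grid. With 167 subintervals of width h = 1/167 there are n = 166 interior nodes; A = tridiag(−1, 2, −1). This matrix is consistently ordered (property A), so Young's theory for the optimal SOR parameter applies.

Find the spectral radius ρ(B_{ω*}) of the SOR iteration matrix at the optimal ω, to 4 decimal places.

ρ_J = max_k |cos(kπ/167)| = cos(π/167) = 0.9998
√(1−ρ_J²) = |sin(π/167)| = 0.01881
ω* = 2/(1+0.01881) = 1.9631
At ω = 1.9631 every |λ(B_ω)| = ω−1, so ρ_SOR = 0.9631.

ρ_SOR = 0.9631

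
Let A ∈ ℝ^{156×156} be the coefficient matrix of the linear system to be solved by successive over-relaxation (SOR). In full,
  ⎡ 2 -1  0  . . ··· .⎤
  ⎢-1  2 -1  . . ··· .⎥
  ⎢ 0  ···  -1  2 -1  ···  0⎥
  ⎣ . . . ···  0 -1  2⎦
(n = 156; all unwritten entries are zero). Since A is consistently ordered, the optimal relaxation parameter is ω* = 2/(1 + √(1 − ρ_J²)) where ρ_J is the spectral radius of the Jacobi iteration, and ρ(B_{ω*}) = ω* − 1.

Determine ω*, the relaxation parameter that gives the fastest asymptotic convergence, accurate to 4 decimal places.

ω* = 1.9608

[ρ_J] n=156: ρ(B_J) = cos(π/(n+1)) = cos(π/157) = 0.9998.
1 − cos²(π/157) = sin²(π/157) ⇒ √(1−ρ_J²) = sin(π/157) = 0.02001.
Young: ω* = 2/(1+√(1−ρ_J²)) = 2/(1+0.02001) = 2/1.02001 = 1.9608.
[ρ_SOR] ω* − 1 = 0.9608.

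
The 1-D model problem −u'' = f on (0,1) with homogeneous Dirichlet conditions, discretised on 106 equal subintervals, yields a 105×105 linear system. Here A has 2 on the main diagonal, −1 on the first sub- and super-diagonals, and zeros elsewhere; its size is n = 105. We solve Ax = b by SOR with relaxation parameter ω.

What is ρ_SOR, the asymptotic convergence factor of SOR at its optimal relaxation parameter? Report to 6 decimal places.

ρ_SOR = 0.942439

ρ_J = max_k |cos(kπ/106)| = cos(π/106) = 0.999561
√(1−ρ_J²) simplifies to sin(π/106) = 0.0296333.
Young: ω* = 2/(1+√(1−ρ_J²)) = 2/(1+0.0296333) = 2/1.0296333 = 1.942439.
Hence ρ(B_{ω*}) = 1.942439 − 1 = 0.942439.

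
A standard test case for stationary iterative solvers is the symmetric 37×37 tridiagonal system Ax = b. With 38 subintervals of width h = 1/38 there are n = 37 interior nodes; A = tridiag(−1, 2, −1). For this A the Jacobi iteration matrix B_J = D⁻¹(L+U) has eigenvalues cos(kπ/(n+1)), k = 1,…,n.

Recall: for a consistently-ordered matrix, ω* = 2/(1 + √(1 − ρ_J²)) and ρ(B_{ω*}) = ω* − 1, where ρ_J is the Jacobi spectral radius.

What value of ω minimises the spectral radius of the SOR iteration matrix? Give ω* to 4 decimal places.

spectrum of D⁻¹(L+U) = {cos(kπ/38) : 1≤k≤37}; ρ_J = cos(π/38) = 0.9966.
1 − cos²(π/38) = sin²(π/38) ⇒ √(1−ρ_J²) = sin(π/38) = 0.08258.
ω* = 2 / (1 + 0.08258) = 2 / 1.08258 ≈ 1.8474.
At ω = 1.8474 every |λ(B_ω)| = ω−1, so ρ_SOR = 0.8474.

ω* = 1.8474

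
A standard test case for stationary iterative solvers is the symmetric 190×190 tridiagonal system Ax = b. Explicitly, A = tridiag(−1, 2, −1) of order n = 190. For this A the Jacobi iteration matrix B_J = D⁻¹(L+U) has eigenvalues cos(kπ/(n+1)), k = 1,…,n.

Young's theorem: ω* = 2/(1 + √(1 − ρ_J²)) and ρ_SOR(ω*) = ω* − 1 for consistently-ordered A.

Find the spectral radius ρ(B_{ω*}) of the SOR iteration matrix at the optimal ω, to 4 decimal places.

[ρ_J] n=190: ρ(B_J) = cos(π/(n+1)) = cos(π/191) = 0.9999.
1 − cos²(π/191) = sin²(π/191) ⇒ √(1−ρ_J²) = sin(π/191) = 0.01645.
So ω* = 2/1.01645 = 1.9676 (Young).
Hence ρ(B_{ω*}) = 1.9676 − 1 = 0.9676.

ρ_SOR = 0.9676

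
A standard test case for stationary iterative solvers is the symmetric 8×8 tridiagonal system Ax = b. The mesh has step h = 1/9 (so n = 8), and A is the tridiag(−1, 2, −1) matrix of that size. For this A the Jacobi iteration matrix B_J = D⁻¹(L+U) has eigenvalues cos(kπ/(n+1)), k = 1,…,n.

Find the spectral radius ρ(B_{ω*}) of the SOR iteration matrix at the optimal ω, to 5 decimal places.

ρ_SOR = 0.49029

ρ_J = max_k |cos(kπ/9)| = cos(π/9) = 0.93969
√(1−ρ_J²) = |sin(π/9)| = 0.342020
So ω* = 2/1.342020 = 1.49029 (Young).
and ρ(B_{ω*}) = 1.49029 − 1 = 0.49029.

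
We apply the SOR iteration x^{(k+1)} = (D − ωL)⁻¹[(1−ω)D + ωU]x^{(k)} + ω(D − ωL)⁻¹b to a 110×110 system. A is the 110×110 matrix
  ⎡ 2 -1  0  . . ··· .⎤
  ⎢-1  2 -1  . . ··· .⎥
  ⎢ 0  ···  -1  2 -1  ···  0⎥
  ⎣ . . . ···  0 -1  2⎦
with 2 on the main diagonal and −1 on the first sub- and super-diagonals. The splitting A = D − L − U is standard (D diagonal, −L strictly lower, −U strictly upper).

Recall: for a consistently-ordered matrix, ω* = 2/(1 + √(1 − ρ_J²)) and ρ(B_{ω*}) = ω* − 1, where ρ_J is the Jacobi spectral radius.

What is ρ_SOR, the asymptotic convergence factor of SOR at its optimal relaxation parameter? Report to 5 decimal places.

With n=110, ρ(Jacobi) = cos(π/111) = 0.99960.
√(1−ρ_J²) = |sin(π/111)| = 0.028299
ω* = 2/(1+0.028299) = 1.94496
ρ(B_{ω*}) = ω*−1 = 0.94496

ρ_SOR = 0.94496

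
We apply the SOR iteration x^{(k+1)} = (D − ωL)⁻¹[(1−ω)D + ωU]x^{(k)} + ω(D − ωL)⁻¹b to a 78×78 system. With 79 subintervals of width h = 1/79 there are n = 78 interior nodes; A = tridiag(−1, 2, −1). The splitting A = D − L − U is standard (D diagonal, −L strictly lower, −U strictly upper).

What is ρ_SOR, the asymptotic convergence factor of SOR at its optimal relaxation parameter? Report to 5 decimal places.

n=78: λ(B_J) = 1 − λ(A)/2 = cos(kπ/79); k=1 gives ρ_J = 0.99921.
√(1 − cos²(π/79)) = sin(π/79) ≈ 0.039757.
Then 2/(1+√(1−ρ_J²)) = 2/(1+0.039757); ω* = 2/1.039757 = 1.92353.
ρ_SOR = ω* − 1 ≈ 0.92353.

ρ_SOR = 0.92353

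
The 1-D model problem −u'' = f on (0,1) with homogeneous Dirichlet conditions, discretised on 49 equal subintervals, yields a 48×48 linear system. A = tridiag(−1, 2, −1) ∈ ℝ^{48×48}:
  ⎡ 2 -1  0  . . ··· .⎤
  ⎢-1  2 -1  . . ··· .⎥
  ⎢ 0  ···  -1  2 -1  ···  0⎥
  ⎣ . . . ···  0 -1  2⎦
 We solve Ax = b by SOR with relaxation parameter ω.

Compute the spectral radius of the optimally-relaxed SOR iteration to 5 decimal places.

ρ_SOR = 0.87958

½·tridiag(1,0,1) at n=48: λ_k = cos(kπ/49); max |λ| at k=1 ⇒ ρ_J = cos(π/49) ≈ 0.99795.
√(1−ρ_J²) simplifies to sin(π/49) = 0.064070.
So ω* = 2/1.064070 = 1.87958 (Young).
At ω = 1.87958 every |λ(B_ω)| = ω−1, so ρ_SOR = 0.87958.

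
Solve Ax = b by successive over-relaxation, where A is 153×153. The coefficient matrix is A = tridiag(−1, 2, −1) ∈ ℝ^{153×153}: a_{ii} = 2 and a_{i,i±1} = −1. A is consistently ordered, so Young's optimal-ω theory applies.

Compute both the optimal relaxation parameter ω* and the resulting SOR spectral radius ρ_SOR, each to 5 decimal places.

½·tridiag(1,0,1) at n=153: λ_k = cos(kπ/154); max |λ| at k=1 ⇒ ρ_J = cos(π/154) ≈ 0.99979.
√(1−ρ_J²) = |sin(π/154)| = 0.020399
Then 2/(1+√(1−ρ_J²)) = 2/(1+0.020399); ω* = 2/1.020399 = 1.96002.
ρ(B_{ω*}) = ω*−1 = 0.96002

ω* = 1.96002, ρ_SOR = 0.96002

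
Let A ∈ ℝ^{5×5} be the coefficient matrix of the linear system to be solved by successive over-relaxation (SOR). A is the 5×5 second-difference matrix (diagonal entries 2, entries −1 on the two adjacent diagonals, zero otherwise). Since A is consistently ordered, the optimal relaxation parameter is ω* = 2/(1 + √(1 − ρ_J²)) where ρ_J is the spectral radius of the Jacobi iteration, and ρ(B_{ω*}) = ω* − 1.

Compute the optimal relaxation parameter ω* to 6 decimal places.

ρ_J = max_k |cos(kπ/6)| = cos(π/6) = 0.866025
√(1−ρ_J²) simplifies to sin(π/6) = 0.5000000.
ω* = 2/(1+0.5000000) = 1.333333
ρ(B_{ω*}) = ω*−1 = 0.333333

ω* = 1.333333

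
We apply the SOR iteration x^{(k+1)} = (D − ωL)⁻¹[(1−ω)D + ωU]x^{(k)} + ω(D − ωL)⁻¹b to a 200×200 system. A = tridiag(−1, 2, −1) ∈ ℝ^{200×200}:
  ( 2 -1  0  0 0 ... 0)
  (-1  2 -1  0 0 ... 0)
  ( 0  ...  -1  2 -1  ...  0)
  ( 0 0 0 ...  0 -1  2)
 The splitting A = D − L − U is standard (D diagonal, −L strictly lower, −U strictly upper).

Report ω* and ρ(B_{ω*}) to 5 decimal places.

ω* = 1.96922, ρ_SOR = 0.96922

ρ_J = max_k |cos(kπ/201)| = cos(π/201) = 0.99988
√(1 − cos²(π/201)) = sin(π/201) ≈ 0.015629.
ω* = 2/(1+0.015629) = 1.96922
and ρ(B_{ω*}) = 1.96922 − 1 = 0.96922.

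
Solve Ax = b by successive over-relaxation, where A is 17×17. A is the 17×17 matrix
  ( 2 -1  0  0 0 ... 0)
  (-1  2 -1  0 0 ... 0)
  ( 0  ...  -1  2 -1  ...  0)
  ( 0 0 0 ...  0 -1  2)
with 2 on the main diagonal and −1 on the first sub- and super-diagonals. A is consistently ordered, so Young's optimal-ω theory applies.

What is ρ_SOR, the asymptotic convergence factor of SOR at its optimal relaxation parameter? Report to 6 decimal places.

n=17: λ(B_J) = 1 − λ(A)/2 = cos(kπ/18); k=1 gives ρ_J = 0.984808.
√(1 − cos²(π/18)) = sin(π/18) ≈ 0.1736482.
So ω* = 2/1.1736482 = 1.704088 (Young).
[ρ_SOR] ω* − 1 = 0.704088.

ρ_SOR = 0.704088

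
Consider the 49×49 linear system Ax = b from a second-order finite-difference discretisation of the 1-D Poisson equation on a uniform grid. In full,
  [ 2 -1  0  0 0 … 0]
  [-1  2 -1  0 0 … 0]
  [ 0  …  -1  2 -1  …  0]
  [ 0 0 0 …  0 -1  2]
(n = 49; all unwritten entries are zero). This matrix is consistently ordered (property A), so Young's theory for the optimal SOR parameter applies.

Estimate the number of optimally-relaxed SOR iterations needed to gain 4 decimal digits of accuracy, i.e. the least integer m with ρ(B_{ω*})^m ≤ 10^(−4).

m = 74

With n=49, ρ(Jacobi) = cos(π/50) = 0.9980267.
1 − cos²(π/50) = sin²(π/50) ⇒ √(1−ρ_J²) = sin(π/50) = 0.0627905.
Then 2/(1+√(1−ρ_J²)) = 2/(1+0.0627905); ω* = 2/1.0627905 = 1.8818384.
and ρ(B_{ω*}) = 1.8818384 − 1 = 0.8818384.
Need (0.8818384)^m ≤ 10^(−4): m ≥ 4·ln10/|ln 0.8818384| = 9.21034/0.125746 = 73.246 ⇒ m = 74.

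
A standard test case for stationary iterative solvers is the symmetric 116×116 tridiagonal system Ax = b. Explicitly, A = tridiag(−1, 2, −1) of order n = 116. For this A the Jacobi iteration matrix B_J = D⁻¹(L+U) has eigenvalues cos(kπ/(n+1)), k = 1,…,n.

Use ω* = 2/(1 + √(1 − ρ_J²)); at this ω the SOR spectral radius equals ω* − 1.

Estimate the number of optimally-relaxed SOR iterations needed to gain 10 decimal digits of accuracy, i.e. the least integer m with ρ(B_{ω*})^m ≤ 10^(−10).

ρ_J = max_k |cos(kπ/117)| = cos(π/117) = 0.9996395
root = sin(π/117) = 0.0268480  (since 1−cos² = sin²).
Then 2/(1+√(1−ρ_J²)) = 2/(1+0.0268480); ω* = 2/1.0268480 = 1.9477079.
ρ(B_{ω*}) = ω*−1 = 0.9477079
Need (0.9477079)^m ≤ 10^(−10): m ≥ 10·ln10/|ln 0.9477079| = 23.0259/0.0537089 = 428.717 ⇒ m = 429.

m = 429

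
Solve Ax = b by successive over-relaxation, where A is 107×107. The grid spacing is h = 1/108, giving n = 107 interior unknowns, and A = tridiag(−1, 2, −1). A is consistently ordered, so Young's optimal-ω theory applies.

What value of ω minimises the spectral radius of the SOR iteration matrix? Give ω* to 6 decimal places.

ω* = 1.943475

spectrum of D⁻¹(L+U) = {cos(kπ/108) : 1≤k≤107}; ρ_J = cos(π/108) = 0.999577.
√(1 − cos²(π/108)) = sin(π/108) ≈ 0.0290847.
Then 2/(1+√(1−ρ_J²)) = 2/(1+0.0290847); ω* = 2/1.0290847 = 1.943475.
ρ_SOR = ω* − 1 = 1.943475 − 1 = 0.943475.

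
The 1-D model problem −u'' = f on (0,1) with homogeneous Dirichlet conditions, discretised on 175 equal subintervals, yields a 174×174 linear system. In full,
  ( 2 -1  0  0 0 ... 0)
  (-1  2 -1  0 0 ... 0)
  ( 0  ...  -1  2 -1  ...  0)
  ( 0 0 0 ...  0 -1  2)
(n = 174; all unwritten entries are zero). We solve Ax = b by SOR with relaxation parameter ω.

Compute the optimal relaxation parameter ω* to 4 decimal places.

ω* = 1.9647

½·tridiag(1,0,1) at n=174: λ_k = cos(kπ/175); max |λ| at k=1 ⇒ ρ_J = cos(π/175) ≈ 0.9998.
√(1−ρ_J²) = |sin(π/175)| = 0.01795
ω* = 2 / (1 + 0.01795) = 2 / 1.01795 ≈ 1.9647.
ρ_SOR = ω* − 1 = 1.9647 − 1 = 0.9647.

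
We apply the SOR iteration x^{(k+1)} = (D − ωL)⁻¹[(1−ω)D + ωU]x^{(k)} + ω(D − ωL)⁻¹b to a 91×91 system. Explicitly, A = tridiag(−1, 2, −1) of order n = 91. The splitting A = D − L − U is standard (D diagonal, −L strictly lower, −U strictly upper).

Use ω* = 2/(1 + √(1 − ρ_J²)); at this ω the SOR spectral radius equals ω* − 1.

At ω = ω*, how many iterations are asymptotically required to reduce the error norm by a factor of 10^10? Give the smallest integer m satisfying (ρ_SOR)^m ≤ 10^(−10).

m = 338

n=91: λ(B_J) = 1 − λ(A)/2 = cos(kπ/92); k=1 gives ρ_J = 0.9994170.
√(1 − cos²(π/92)) = sin(π/92) ≈ 0.0341411.
ω* = 2/(1+0.0341411) = 1.9339721
Hence ρ(B_{ω*}) = 1.9339721 − 1 = 0.9339721.
For 10 digits: m = 10·ln10 / (−ln 0.9339721) = 23.0259/0.0683087 = 337.086; round up → m = 338.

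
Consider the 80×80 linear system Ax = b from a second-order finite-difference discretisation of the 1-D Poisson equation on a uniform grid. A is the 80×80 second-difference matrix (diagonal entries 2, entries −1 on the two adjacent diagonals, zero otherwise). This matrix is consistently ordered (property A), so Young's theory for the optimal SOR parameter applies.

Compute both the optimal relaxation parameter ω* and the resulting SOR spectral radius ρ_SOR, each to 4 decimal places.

ω* = 1.9253, ρ_SOR = 0.9253

n=80: λ(B_J) = 1 − λ(A)/2 = cos(kπ/81); k=1 gives ρ_J = 0.9992.
√(1−ρ_J²) simplifies to sin(π/81) = 0.03878.
ω* = 2/(1+0.03878) = 1.9253
ρ_SOR = ω* − 1 = 1.9253 − 1 = 0.9253.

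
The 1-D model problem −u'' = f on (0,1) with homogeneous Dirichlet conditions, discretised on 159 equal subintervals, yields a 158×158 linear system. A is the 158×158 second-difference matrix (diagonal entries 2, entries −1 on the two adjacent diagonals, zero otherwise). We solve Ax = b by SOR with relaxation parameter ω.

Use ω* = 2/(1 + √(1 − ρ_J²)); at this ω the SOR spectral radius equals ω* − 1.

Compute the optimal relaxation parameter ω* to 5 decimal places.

ω* = 1.96125

½·tridiag(1,0,1) at n=158: λ_k = cos(kπ/159); max |λ| at k=1 ⇒ ρ_J = cos(π/159) ≈ 0.99980.
1 − cos²(π/159) = sin²(π/159) ⇒ √(1−ρ_J²) = sin(π/159) = 0.019757.
[ω*] 2 ÷ (1 + 0.019757) = 2 ÷ 1.019757 = 1.96125.
[ρ_SOR] ω* − 1 = 0.96125.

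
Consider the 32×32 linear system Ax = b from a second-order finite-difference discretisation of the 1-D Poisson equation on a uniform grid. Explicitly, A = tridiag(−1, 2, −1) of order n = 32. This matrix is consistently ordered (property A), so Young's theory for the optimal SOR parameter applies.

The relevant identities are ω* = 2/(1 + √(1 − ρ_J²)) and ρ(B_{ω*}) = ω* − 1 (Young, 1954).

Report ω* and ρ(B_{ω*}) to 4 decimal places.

With n=32, ρ(Jacobi) = cos(π/33) = 0.9955.
√(1−ρ_J²) simplifies to sin(π/33) = 0.09506.
ω* = 2/(1+0.09506) = 1.8264
ρ_SOR = ω* − 1 = 1.8264 − 1 = 0.8264.

ω* = 1.8264, ρ_SOR = 0.8264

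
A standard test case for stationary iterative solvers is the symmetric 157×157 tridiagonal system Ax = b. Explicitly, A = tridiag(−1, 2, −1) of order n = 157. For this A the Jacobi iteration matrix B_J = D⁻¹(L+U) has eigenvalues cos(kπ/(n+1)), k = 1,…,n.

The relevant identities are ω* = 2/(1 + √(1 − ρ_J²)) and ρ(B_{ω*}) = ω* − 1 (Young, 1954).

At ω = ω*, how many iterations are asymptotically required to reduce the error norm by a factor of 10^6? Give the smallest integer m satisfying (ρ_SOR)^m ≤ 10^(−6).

spectrum of D⁻¹(L+U) = {cos(kπ/158) : 1≤k≤157}; ρ_J = cos(π/158) = 0.9998023.
1 − cos²(π/158) = sin²(π/158) ⇒ √(1−ρ_J²) = sin(π/158) = 0.0198822.
So ω* = 2/1.0198822 = 1.9610108 (Young).
ρ_SOR = ω* − 1 = 1.9610108 − 1 = 0.9610108.
Need (0.9610108)^m ≤ 10^(−6): m ≥ 6·ln10/|ln 0.9610108| = 13.8155/0.0397696 = 347.388 ⇒ m = 348.

m = 348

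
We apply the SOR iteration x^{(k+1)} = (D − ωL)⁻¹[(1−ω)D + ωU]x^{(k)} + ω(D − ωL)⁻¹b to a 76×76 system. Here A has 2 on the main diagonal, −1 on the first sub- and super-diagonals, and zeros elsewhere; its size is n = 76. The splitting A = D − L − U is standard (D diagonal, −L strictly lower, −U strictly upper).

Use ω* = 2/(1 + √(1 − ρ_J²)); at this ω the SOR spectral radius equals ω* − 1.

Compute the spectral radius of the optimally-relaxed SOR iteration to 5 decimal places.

ρ_SOR = 0.92162

n=76: λ(B_J) = 1 − λ(A)/2 = cos(kπ/77); k=1 gives ρ_J = 0.99917.
√(1−ρ_J²) = |sin(π/77)| = 0.040789
ω* = 2/(1+0.040789) = 1.92162
ρ_SOR = ω* − 1 ≈ 0.92162.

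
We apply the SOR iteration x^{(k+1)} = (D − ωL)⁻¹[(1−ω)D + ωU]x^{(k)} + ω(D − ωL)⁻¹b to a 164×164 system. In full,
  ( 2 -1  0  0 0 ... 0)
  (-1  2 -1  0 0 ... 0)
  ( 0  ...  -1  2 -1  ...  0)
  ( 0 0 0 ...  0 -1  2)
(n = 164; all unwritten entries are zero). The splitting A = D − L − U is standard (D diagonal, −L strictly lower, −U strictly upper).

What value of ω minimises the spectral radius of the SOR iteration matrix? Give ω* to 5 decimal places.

ω* = 1.96263

n=164: λ(B_J) = 1 − λ(A)/2 = cos(kπ/165); k=1 gives ρ_J = 0.99982.
√(1 − cos²(π/165)) = sin(π/165) ≈ 0.019039.
ω* = 2/(1+0.019039) = 1.96263
[ρ_SOR] ω* − 1 = 0.96263.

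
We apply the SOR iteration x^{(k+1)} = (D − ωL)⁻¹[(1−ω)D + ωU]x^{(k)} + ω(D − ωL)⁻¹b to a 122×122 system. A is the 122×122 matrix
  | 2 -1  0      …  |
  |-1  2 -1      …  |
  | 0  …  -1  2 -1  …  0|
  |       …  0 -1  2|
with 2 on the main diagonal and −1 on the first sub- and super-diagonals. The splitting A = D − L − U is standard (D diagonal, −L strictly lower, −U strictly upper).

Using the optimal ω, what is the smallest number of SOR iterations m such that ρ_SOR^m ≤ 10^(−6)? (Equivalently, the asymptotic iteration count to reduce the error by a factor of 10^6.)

m = 271

ρ_J = max_k |cos(kπ/123)| = cos(π/123) = 0.9996738
1 − cos²(π/123) = sin²(π/123) ⇒ √(1−ρ_J²) = sin(π/123) = 0.0255386.
[ω*] 2 ÷ (1 + 0.0255386) = 2 ÷ 1.0255386 = 1.9501948.
and ρ(B_{ω*}) = 1.9501948 − 1 = 0.9501948.
6·ln10 = 13.8155; −ln(0.9501948) = 0.0510883; m = ⌈13.8155/0.0510883⌉ = ⌈270.424⌉ = 271.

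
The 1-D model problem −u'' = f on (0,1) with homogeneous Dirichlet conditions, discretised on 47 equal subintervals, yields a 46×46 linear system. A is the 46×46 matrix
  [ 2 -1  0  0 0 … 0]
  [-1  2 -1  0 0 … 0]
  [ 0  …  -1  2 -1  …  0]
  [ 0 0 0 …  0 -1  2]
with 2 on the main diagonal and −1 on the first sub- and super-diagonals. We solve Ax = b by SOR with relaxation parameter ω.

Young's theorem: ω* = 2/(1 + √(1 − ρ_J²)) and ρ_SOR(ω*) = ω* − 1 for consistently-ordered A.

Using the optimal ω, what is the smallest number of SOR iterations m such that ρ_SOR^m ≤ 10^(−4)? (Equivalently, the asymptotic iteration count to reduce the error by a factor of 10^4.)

n=46: λ(B_J) = 1 − λ(A)/2 = cos(kπ/47); k=1 gives ρ_J = 0.9977669.
1 − cos²(π/47) = sin²(π/47) ⇒ √(1−ρ_J²) = sin(π/47) = 0.0667926.
ω* = 2 / (1 + 0.0667926) = 2 / 1.0667926 ≈ 1.8747787.
[ρ_SOR] ω* − 1 = 0.8747787.
4·ln10 = 9.21034; −ln(0.8747787) = 0.133784; m = ⌈9.21034/0.133784⌉ = ⌈68.845⌉ = 69.

m = 69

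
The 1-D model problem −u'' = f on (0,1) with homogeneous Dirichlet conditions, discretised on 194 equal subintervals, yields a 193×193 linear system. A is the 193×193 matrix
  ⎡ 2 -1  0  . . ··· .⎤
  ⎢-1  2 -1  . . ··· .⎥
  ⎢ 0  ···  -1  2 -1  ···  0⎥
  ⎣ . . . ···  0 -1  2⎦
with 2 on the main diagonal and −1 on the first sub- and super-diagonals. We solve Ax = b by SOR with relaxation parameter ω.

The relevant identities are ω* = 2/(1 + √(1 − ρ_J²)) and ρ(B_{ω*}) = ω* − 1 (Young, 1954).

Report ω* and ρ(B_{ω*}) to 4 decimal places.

n=193: λ(B_J) = 1 − λ(A)/2 = cos(kπ/194); k=1 gives ρ_J = 0.9999.
√(1−ρ_J²) = |sin(π/194)| = 0.01619
ω* = 2/(1+0.01619) = 1.9681
ρ_SOR = ω* − 1 = 1.9681 − 1 = 0.9681.

ω* = 1.9681, ρ_SOR = 0.9681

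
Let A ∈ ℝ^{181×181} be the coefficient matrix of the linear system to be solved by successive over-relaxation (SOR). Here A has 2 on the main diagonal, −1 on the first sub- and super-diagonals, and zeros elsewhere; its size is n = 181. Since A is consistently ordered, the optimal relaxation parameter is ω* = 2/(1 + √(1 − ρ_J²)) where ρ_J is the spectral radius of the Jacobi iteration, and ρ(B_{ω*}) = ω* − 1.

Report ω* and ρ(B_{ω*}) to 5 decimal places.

[ρ_J] n=181: ρ(B_J) = cos(π/(n+1)) = cos(π/182) = 0.99985.
root = sin(π/182) = 0.017261  (since 1−cos² = sin²).
Young: ω* = 2/(1+√(1−ρ_J²)) = 2/(1+0.017261) = 2/1.017261 = 1.96606.
[ρ_SOR] ω* − 1 = 0.96606.

ω* = 1.96606, ρ_SOR = 0.96606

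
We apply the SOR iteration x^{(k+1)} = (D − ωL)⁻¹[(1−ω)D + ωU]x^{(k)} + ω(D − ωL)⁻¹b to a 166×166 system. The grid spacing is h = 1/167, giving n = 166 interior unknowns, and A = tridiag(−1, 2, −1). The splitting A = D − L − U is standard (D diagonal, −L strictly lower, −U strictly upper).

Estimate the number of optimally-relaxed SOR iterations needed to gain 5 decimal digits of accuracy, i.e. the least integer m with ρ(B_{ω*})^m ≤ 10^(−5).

B_J for the 166×166 system has eigenvalues cos(kπ/167); ρ_J = cos(π/167) = 0.9998231.
√(1−ρ_J²) simplifies to sin(π/167) = 0.0188108.
So ω* = 2/1.0188108 = 1.9630730 (Young).
ρ(B_{ω*}) = ω*−1 = 0.9630730
(0.9630730)^m ≤ 10^{−5}  ⇒  m·ln(0.9630730) ≤ −5·ln10  ⇒  m ≥ 305.982  ⇒  m = 306

m = 306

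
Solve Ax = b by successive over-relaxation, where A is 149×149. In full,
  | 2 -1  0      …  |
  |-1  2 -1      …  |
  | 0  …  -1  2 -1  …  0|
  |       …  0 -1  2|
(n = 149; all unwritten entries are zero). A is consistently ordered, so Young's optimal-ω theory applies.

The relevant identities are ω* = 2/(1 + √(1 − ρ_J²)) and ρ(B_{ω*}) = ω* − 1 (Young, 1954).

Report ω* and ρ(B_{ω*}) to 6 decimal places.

ω* = 1.958974, ρ_SOR = 0.958974

With n=149, ρ(Jacobi) = cos(π/150) = 0.999781.
1 − cos²(π/150) = sin²(π/150) ⇒ √(1−ρ_J²) = sin(π/150) = 0.0209424.
Then 2/(1+√(1−ρ_J²)) = 2/(1+0.0209424); ω* = 2/1.0209424 = 1.958974.
[ρ_SOR] ω* − 1 = 0.958974.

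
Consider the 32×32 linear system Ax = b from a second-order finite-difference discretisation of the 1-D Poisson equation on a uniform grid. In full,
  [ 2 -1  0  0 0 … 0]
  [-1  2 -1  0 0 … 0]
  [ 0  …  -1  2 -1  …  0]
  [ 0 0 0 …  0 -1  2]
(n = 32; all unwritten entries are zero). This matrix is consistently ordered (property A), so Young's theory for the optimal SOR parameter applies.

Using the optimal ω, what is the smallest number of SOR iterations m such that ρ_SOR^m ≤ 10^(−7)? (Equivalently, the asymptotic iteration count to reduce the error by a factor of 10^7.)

m = 85

[ρ_J] n=32: ρ(B_J) = cos(π/(n+1)) = cos(π/33) = 0.9954719.
1 − cos²(π/33) = sin²(π/33) ⇒ √(1−ρ_J²) = sin(π/33) = 0.0950560.
[ω*] 2 ÷ (1 + 0.0950560) = 2 ÷ 1.0950560 = 1.8263906.
ρ(B_{ω*}) = ω*−1 = 0.8263906
(0.8263906)^m ≤ 10^{−7}  ⇒  m·ln(0.8263906) ≤ −7·ln10  ⇒  m ≥ 84.526  ⇒  m = 85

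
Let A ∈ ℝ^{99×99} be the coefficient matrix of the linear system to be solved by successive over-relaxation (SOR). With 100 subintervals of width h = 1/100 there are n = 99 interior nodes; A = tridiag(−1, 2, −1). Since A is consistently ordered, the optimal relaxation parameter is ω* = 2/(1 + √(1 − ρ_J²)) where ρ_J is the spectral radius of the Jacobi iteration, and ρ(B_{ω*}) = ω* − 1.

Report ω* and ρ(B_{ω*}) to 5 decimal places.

ω* = 1.93909, ρ_SOR = 0.93909

[ρ_J] n=99: ρ(B_J) = cos(π/(n+1)) = cos(π/100) = 0.99951.
root = sin(π/100) = 0.031411  (since 1−cos² = sin²).
[ω*] 2 ÷ (1 + 0.031411) = 2 ÷ 1.031411 = 1.93909.
[ρ_SOR] ω* − 1 = 0.93909.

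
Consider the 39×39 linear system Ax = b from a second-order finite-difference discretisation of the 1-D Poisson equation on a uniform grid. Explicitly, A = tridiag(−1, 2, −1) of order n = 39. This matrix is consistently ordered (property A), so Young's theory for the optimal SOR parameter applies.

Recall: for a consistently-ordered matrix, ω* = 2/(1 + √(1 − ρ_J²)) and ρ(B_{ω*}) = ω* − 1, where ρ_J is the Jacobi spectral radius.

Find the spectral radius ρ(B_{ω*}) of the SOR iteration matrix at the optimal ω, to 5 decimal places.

ρ_J = max_k |cos(kπ/40)| = cos(π/40) = 0.99692
√(1−ρ_J²) = |sin(π/40)| = 0.078459
ω* = 2/(1 + 0.078459) = 2/1.078459 = 1.85450.
ρ(B_{ω*}) = ω*−1 = 0.85450

ρ_SOR = 0.85450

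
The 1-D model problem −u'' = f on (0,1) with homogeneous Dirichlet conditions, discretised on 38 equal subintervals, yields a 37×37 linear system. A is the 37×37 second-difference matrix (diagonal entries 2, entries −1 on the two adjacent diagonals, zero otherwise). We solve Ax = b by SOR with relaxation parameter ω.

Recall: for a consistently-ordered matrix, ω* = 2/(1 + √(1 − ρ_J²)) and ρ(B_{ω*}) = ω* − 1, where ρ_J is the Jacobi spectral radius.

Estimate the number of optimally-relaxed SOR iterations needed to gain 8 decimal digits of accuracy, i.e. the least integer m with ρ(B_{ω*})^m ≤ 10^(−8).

½·tridiag(1,0,1) at n=37: λ_k = cos(kπ/38); max |λ| at k=1 ⇒ ρ_J = cos(π/38) ≈ 0.9965845.
√(1−ρ_J²) simplifies to sin(π/38) = 0.0825793.
Young: ω* = 2/(1+√(1−ρ_J²)) = 2/(1+0.0825793) = 2/1.0825793 = 1.8474397.
and ρ(B_{ω*}) = 1.8474397 − 1 = 0.8474397.
For 8 digits: m = 8·ln10 / (−ln 0.8474397) = 18.4207/0.165536 = 111.279; round up → m = 112.

m = 112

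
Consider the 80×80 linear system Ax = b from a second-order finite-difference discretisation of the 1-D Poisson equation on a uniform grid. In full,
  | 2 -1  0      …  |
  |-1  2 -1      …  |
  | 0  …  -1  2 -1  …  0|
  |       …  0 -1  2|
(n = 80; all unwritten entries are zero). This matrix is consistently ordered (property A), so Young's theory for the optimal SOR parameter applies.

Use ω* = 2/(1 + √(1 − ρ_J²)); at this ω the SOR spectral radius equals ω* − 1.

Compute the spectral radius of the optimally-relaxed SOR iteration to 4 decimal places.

ρ_SOR = 0.9253

spectrum of D⁻¹(L+U) = {cos(kπ/81) : 1≤k≤80}; ρ_J = cos(π/81) = 0.9992.
1 − cos²(π/81) = sin²(π/81) ⇒ √(1−ρ_J²) = sin(π/81) = 0.03878.
ω* = 2/(1+0.03878) = 1.9253
At ω = 1.9253 every |λ(B_ω)| = ω−1, so ρ_SOR = 0.9253.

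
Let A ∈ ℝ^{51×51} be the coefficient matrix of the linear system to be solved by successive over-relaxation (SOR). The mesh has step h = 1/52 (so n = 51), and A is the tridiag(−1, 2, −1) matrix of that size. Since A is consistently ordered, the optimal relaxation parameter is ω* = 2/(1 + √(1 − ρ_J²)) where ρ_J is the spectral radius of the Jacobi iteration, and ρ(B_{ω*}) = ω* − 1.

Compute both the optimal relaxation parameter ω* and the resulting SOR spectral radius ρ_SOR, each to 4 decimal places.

ω* = 1.8861, ρ_SOR = 0.8861

spectrum of D⁻¹(L+U) = {cos(kπ/52) : 1≤k≤51}; ρ_J = cos(π/52) = 0.9982.
√(1−ρ_J²) simplifies to sin(π/52) = 0.06038.
ω* = 2/(1+0.06038) = 1.8861
ρ_SOR = ω* − 1 = 1.8861 − 1 = 0.8861.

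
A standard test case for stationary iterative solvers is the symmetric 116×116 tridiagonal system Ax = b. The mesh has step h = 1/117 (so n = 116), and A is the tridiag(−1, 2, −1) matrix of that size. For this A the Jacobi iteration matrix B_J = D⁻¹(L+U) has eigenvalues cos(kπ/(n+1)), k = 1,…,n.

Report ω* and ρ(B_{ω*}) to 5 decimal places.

With n=116, ρ(Jacobi) = cos(π/117) = 0.99964.
√(1 − cos²(π/117)) = sin(π/117) ≈ 0.026848.
Young: ω* = 2/(1+√(1−ρ_J²)) = 2/(1+0.026848) = 2/1.026848 = 1.94771.
[ρ_SOR] ω* − 1 = 0.94771.

ω* = 1.94771, ρ_SOR = 0.94771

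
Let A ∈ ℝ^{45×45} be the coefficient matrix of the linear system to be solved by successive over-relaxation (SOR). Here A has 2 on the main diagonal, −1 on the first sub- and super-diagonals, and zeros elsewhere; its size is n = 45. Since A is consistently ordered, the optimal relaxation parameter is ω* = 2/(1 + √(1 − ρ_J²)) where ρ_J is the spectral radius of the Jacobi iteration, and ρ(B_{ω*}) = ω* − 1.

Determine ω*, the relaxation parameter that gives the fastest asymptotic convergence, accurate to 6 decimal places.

ω* = 1.872234

With n=45, ρ(Jacobi) = cos(π/46) = 0.997669.
1 − cos²(π/46) = sin²(π/46) ⇒ √(1−ρ_J²) = sin(π/46) = 0.0682424.
ω* = 2/(1+0.0682424) = 1.872234
ρ_SOR = ω* − 1 = 1.872234 − 1 = 0.872234.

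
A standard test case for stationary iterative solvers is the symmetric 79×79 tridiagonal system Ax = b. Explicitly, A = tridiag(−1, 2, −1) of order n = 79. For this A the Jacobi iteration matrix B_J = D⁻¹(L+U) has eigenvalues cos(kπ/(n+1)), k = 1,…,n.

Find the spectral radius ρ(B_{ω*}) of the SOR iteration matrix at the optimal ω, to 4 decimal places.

n=79: λ(B_J) = 1 − λ(A)/2 = cos(kπ/80); k=1 gives ρ_J = 0.9992.
1 − cos²(π/80) = sin²(π/80) ⇒ √(1−ρ_J²) = sin(π/80) = 0.03926.
ω* = 2 / (1 + 0.03926) = 2 / 1.03926 ≈ 1.9244.
ρ_SOR = ω* − 1 ≈ 0.9244.

ρ_SOR = 0.9244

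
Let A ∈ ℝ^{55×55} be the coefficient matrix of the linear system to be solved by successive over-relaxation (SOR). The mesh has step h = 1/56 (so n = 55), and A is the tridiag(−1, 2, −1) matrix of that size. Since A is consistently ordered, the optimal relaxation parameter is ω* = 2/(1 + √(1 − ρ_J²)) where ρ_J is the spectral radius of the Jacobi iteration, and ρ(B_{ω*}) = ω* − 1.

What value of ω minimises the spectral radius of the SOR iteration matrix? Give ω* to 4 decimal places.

ω* = 1.8938

[ρ_J] n=55: ρ(B_J) = cos(π/(n+1)) = cos(π/56) = 0.9984.
√(1−ρ_J²) simplifies to sin(π/56) = 0.05607.
ω* = 2/(1+0.05607) = 1.8938
At ω = 1.8938 every |λ(B_ω)| = ω−1, so ρ_SOR = 0.8938.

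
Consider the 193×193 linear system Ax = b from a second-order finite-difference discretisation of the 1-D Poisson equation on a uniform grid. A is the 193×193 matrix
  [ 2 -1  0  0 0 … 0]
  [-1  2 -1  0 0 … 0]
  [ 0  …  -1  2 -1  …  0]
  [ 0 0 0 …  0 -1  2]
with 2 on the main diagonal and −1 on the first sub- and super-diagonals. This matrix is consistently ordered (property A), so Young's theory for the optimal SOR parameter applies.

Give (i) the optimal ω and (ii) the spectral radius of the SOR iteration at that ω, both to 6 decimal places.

spectrum of D⁻¹(L+U) = {cos(kπ/194) : 1≤k≤193}; ρ_J = cos(π/194) = 0.999869.
1 − cos²(π/194) = sin²(π/194) ⇒ √(1−ρ_J²) = sin(π/194) = 0.0161931.
Then 2/(1+√(1−ρ_J²)) = 2/(1+0.0161931); ω* = 2/1.0161931 = 1.968130.
At ω = 1.968130 every |λ(B_ω)| = ω−1, so ρ_SOR = 0.968130.

ω* = 1.968130, ρ_SOR = 0.968130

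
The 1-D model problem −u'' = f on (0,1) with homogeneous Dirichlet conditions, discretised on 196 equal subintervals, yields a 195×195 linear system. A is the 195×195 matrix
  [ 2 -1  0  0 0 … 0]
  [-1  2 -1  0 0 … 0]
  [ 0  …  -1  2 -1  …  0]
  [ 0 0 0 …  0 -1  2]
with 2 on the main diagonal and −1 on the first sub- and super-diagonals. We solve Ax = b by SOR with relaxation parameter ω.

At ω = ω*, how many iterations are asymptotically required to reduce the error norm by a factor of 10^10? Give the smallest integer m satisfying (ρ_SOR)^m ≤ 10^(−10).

m = 719

n=195: λ(B_J) = 1 − λ(A)/2 = cos(kπ/196); k=1 gives ρ_J = 0.9998715.
√(1 − cos²(π/196)) = sin(π/196) ≈ 0.0160278.
[ω*] 2 ÷ (1 + 0.0160278) = 2 ÷ 1.0160278 = 1.9684501.
Hence ρ(B_{ω*}) = 1.9684501 − 1 = 0.9684501.
Need (0.9684501)^m ≤ 10^(−10): m ≥ 10·ln10/|ln 0.9684501| = 23.0259/0.0320583 = 718.251 ⇒ m = 719.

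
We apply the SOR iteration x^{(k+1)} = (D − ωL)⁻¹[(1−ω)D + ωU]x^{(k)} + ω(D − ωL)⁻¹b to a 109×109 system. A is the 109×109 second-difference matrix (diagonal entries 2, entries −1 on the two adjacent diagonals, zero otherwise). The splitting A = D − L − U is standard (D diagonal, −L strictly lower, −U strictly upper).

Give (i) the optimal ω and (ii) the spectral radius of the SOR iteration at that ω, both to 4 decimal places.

ω* = 1.9445, ρ_SOR = 0.9445

spectrum of D⁻¹(L+U) = {cos(kπ/110) : 1≤k≤109}; ρ_J = cos(π/110) = 0.9996.
√(1−ρ_J²) simplifies to sin(π/110) = 0.02856.
So ω* = 2/1.02856 = 1.9445 (Young).
ρ_SOR = ω* − 1 ≈ 0.9445.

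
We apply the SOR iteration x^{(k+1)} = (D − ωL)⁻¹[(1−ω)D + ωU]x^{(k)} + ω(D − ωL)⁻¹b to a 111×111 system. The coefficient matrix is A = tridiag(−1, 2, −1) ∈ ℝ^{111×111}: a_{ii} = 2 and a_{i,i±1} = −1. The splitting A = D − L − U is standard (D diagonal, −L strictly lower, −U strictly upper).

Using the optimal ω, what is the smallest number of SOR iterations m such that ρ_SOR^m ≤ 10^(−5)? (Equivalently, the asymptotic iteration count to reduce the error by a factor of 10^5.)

m = 206

B_J for the 111×111 system has eigenvalues cos(kπ/112); ρ_J = cos(π/112) = 0.9996066.
√(1−ρ_J²) simplifies to sin(π/112) = 0.0280463.
[ω*] 2 ÷ (1 + 0.0280463) = 2 ÷ 1.0280463 = 1.9454377.
and ρ(B_{ω*}) = 1.9454377 − 1 = 0.9454377.
ρ_SOR^m ≤ 10^(−5) ⇔ m ≥ 5·ln10/(−ln 0.9454377) = 11.5129/0.0561073 = 205.194; m = ⌈205.194⌉ = 206.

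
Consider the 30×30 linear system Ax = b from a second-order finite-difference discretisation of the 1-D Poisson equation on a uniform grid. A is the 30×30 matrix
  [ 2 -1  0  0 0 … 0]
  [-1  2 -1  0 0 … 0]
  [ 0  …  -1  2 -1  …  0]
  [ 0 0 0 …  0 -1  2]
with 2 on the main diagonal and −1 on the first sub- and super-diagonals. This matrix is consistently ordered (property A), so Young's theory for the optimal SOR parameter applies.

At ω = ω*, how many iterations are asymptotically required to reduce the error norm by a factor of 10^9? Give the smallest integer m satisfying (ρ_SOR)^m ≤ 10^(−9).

½·tridiag(1,0,1) at n=30: λ_k = cos(kπ/31); max |λ| at k=1 ⇒ ρ_J = cos(π/31) ≈ 0.9948693.
1 − cos²(π/31) = sin²(π/31) ⇒ √(1−ρ_J²) = sin(π/31) = 0.1011683.
Then 2/(1+√(1−ρ_J²)) = 2/(1+0.1011683); ω* = 2/1.1011683 = 1.8162528.
[ρ_SOR] ω* − 1 = 0.8162528.
m ≥ 9·ln10 / (−ln 0.8162528) = 102.070; smallest integer m = 103.

m = 103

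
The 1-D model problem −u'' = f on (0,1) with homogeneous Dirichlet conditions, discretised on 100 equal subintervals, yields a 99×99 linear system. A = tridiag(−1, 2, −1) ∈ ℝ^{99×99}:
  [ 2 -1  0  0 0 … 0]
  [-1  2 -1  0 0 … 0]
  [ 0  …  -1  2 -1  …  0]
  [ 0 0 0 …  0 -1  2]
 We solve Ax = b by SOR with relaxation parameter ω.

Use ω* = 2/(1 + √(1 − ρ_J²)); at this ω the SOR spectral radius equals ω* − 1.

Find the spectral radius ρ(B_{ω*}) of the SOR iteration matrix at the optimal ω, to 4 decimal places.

ρ_SOR = 0.9391

B_J for the 99×99 system has eigenvalues cos(kπ/100); ρ_J = cos(π/100) = 0.9995.
root = sin(π/100) = 0.03141  (since 1−cos² = sin²).
Then 2/(1+√(1−ρ_J²)) = 2/(1+0.03141); ω* = 2/1.03141 = 1.9391.
Hence ρ(B_{ω*}) = 1.9391 − 1 = 0.9391.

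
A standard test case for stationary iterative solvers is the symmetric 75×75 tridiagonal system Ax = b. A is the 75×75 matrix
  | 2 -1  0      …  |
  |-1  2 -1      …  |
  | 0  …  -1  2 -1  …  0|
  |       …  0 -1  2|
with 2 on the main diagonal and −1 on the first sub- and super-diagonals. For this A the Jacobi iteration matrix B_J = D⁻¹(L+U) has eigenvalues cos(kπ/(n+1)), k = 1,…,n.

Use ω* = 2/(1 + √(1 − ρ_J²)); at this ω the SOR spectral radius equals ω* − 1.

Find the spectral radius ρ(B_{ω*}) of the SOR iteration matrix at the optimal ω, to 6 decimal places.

B_J for the 75×75 system has eigenvalues cos(kπ/76); ρ_J = cos(π/76) = 0.999146.
root = sin(π/76) = 0.0413250  (since 1−cos² = sin²).
ω* = 2 / (1 + 0.0413250) = 2 / 1.0413250 ≈ 1.920630.
ρ_SOR = ω* − 1 ≈ 0.920630.

ρ_SOR = 0.920630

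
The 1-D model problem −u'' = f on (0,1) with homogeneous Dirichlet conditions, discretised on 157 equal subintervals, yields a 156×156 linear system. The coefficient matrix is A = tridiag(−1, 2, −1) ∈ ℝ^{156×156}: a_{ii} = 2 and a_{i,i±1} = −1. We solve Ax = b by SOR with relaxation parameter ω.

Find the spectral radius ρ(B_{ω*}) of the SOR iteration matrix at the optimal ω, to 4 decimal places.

With n=156, ρ(Jacobi) = cos(π/157) = 0.9998.
√(1−ρ_J²) = |sin(π/157)| = 0.02001
[ω*] 2 ÷ (1 + 0.02001) = 2 ÷ 1.02001 = 1.9608.
[ρ_SOR] ω* − 1 = 0.9608.

ρ_SOR = 0.9608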